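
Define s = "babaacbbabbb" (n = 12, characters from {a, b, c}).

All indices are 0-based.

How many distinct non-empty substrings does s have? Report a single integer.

sorted suffixes:
  #0 SA[0]=3  'aacbbabbb'
  #1 SA[1]=1  'abaacbbabbb'
  #2 SA[2]=8  'abbb'
  #3 SA[3]=4  'acbbabbb'
  #4 SA[4]=11  'b'
  #5 SA[5]=2  'baacbbabbb'
  #6 SA[6]=0  'babaacbbabbb'
  #7 SA[7]=7  'babbb'
  #8 SA[8]=10  'bb'
  #9 SA[9]=6  'bbabbb'
  #10 SA[10]=9  'bbb'
  #11 SA[11]=5  'cbbabbb'

SA = [3, 1, 8, 4, 11, 2, 0, 7, 10, 6, 9, 5]
[i] adj suffixes → lcp
  [1] 3/1 → 1 ('a')
  [2] 1/8 → 2 ('ab')
  [3] 8/4 → 1 ('a')
  [4] 4/11 → 0 ('')
  [5] 11/2 → 1 ('b')
  [6] 2/0 → 2 ('ba')
  [7] 0/7 → 3 ('bab')
  [8] 7/10 → 1 ('b')
  [9] 10/6 → 2 ('bb')
  [10] 6/9 → 2 ('bb')
  [11] 9/5 → 0 ('')

n(n+1)/2 = 12·13/2 = 78
Σ LCP = 0 + 1 + 2 + 1 + 0 + 1 + 2 + 3 + 1 + 2 + 2 + 0 = 15
distinct = 78 − 15 = 63

63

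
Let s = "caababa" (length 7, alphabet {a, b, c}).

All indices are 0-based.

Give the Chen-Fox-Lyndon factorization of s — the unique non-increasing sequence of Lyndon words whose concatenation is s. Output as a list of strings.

emit factor 1: 'c' (i=0, period=1)
emit factor 2: 'aabab' (i=1, period=5)
emit factor 3: 'a' (i=6, period=1)

["c", "aabab", "a"]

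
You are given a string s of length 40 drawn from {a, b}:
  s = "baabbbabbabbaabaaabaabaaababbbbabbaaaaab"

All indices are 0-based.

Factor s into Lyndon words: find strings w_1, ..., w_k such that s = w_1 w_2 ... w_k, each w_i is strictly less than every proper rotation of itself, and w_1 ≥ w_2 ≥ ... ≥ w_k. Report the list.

emit factor 1: 'b' (i=0, period=1)
emit factor 2: 'aabbbabbabb' (i=1, period=11)
emit factor 3: 'aab' (i=12, period=3)
emit factor 4: 'aaabaabaaababbbbabb' (i=15, period=19)
emit factor 5: 'aaaaab' (i=34, period=6)

["b", "aabbbabbabb", "aab", "aaabaabaaababbbbabb", "aaaaab"]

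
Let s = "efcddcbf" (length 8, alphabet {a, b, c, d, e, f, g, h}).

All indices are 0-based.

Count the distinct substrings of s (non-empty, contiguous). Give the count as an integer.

33

rank→(start, suffix):
  0 → (6, 'bf')
  1 → (5, 'cbf')
  2 → (2, 'cddcbf')
  3 → (4, 'dcbf')
  4 → (3, 'ddcbf')
  5 → (0, 'efcddcbf')
  6 → (7, 'f')
  7 → (1, 'fcddcbf')

SA = [6, 5, 2, 4, 3, 0, 7, 1]
i: (SA[i-1],SA[i]) lcp shared
  1: (6,5) 0 ''
  2: (5,2) 1 'c'
  3: (2,4) 0 ''
  4: (4,3) 1 'd'
  5: (3,0) 0 ''
  6: (0,7) 0 ''
  7: (7,1) 1 'f'

n(n+1)/2 = 8·9/2 = 36
Σ LCP = 0 + 0 + 1 + 0 + 1 + 0 + 0 + 1 = 3
distinct = 36 − 3 = 33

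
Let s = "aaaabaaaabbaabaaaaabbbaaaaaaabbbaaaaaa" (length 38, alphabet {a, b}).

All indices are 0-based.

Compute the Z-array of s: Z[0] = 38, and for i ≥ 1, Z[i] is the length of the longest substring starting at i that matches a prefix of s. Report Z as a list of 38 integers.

[38, 3, 2, 1, 0, 5, 3, 2, 1, 0, 0, 2, 1, 0, 4, 5, 3, 2, 1, 0, 0, 0, 4, 4, 4, 5, 3, 2, 1, 0, 0, 0, 4, 4, 4, 3, 2, 1]

Z[0]=38
i=1: outside box; Z[1]=3 extend→box=[1,4)
i=2: min(r-i=2, Z[1]=3)=2; Z[2]=2
i=3: min(r-i=1, Z[2]=2)=1; Z[3]=1
i=4: outside box; Z[4]=0
i=5: outside box; Z[5]=5 extend→box=[5,10)
i=6: min(r-i=4, Z[1]=3)=3; Z[6]=3
i=7: min(r-i=3, Z[2]=2)=2; Z[7]=2
i=8: min(r-i=2, Z[3]=1)=1; Z[8]=1
i=9: min(r-i=1, Z[4]=0)=0; Z[9]=0
i=10: outside box; Z[10]=0
i=11: outside box; Z[11]=2 extend→box=[11,13)
i=12: min(r-i=1, Z[1]=3)=1; Z[12]=1
i=13: outside box; Z[13]=0
i=14: outside box; Z[14]=4 extend→box=[14,18)
i=15: min(r-i=3, Z[1]=3)=3; Z[15]=5 extend→box=[15,20)
i=16: min(r-i=4, Z[1]=3)=3; Z[16]=3
i=17: min(r-i=3, Z[2]=2)=2; Z[17]=2
i=18: min(r-i=2, Z[3]=1)=1; Z[18]=1
i=19: min(r-i=1, Z[4]=0)=0; Z[19]=0
i=20: outside box; Z[20]=0
i=21: outside box; Z[21]=0
i=22: outside box; Z[22]=4 extend→box=[22,26)
i=23: min(r-i=3, Z[1]=3)=3; Z[23]=4 extend→box=[23,27)
i=24: min(r-i=3, Z[1]=3)=3; Z[24]=4 extend→box=[24,28)
i=25: min(r-i=3, Z[1]=3)=3; Z[25]=5 extend→box=[25,30)
i=26: min(r-i=4, Z[1]=3)=3; Z[26]=3
i=27: min(r-i=3, Z[2]=2)=2; Z[27]=2
i=28: min(r-i=2, Z[3]=1)=1; Z[28]=1
i=29: min(r-i=1, Z[4]=0)=0; Z[29]=0
i=30: outside box; Z[30]=0
i=31: outside box; Z[31]=0
i=32: outside box; Z[32]=4 extend→box=[32,36)
i=33: min(r-i=3, Z[1]=3)=3; Z[33]=4 extend→box=[33,37)
i=34: min(r-i=3, Z[1]=3)=3; Z[34]=4 extend→box=[34,38)
i=35: min(r-i=3, Z[1]=3)=3; Z[35]=3
i=36: min(r-i=2, Z[2]=2)=2; Z[36]=2
i=37: min(r-i=1, Z[3]=1)=1; Z[37]=1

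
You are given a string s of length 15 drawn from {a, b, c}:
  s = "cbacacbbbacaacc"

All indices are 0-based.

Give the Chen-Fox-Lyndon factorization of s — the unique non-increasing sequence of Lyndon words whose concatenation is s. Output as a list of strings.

["c", "b", "acacbbb", "ac", "aacc"]

emit factor 1: 'c' (i=0, period=1)
emit factor 2: 'b' (i=1, period=1)
emit factor 3: 'acacbbb' (i=2, period=7)
emit factor 4: 'ac' (i=9, period=2)
emit factor 5: 'aacc' (i=11, period=4)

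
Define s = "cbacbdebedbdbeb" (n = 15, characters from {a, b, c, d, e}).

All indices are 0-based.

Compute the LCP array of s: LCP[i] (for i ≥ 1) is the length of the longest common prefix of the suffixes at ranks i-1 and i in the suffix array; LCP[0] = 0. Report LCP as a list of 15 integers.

sorted suffixes:
  #0 SA[0]=2  'acbdebedbdbeb'
  #1 SA[1]=14  'b'
  #2 SA[2]=1  'bacbdebedbdbeb'
  #3 SA[3]=10  'bdbeb'
  #4 SA[4]=4  'bdebedbdbeb'
  #5 SA[5]=12  'beb'
  #6 SA[6]=7  'bedbdbeb'
  #7 SA[7]=0  'cbacbdebedbdbeb'
  #8 SA[8]=3  'cbdebedbdbeb'
  #9 SA[9]=9  'dbdbeb'
  #10 SA[10]=11  'dbeb'
  #11 SA[11]=5  'debedbdbeb'
  #12 SA[12]=13  'eb'
  #13 SA[13]=6  'ebedbdbeb'
  #14 SA[14]=8  'edbdbeb'

SA = [2, 14, 1, 10, 4, 12, 7, 0, 3, 9, 11, 5, 13, 6, 8]
rank  pair      lcp
   1  s[2:],s[14:]  0  ''
   2  s[14:],s[1:]  1  'b'
   3  s[1:],s[10:]  1  'b'
   4  s[10:],s[4:]  2  'bd'
   5  s[4:],s[12:]  1  'b'
   6  s[12:],s[7:]  2  'be'
   7  s[7:],s[0:]  0  ''
   8  s[0:],s[3:]  2  'cb'
   9  s[3:],s[9:]  0  ''
  10  s[9:],s[11:]  2  'db'
  11  s[11:],s[5:]  1  'd'
  12  s[5:],s[13:]  0  ''
  13  s[13:],s[6:]  2  'eb'
  14  s[6:],s[8:]  1  'e'

[0, 0, 1, 1, 2, 1, 2, 0, 2, 0, 2, 1, 0, 2, 1]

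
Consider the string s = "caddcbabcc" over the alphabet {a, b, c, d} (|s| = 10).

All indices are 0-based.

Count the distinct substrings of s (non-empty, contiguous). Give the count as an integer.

49

sorted suffixes:
  #0 SA[0]=6  'abcc'
  #1 SA[1]=1  'addcbabcc'
  #2 SA[2]=5  'babcc'
  #3 SA[3]=7  'bcc'
  #4 SA[4]=9  'c'
  #5 SA[5]=0  'caddcbabcc'
  #6 SA[6]=4  'cbabcc'
  #7 SA[7]=8  'cc'
  #8 SA[8]=3  'dcbabcc'
  #9 SA[9]=2  'ddcbabcc'

SA = [6, 1, 5, 7, 9, 0, 4, 8, 3, 2]
i: (SA[i-1],SA[i]) lcp shared
  1: (6,1) 1 'a'
  2: (1,5) 0 ''
  3: (5,7) 1 'b'
  4: (7,9) 0 ''
  5: (9,0) 1 'c'
  6: (0,4) 1 'c'
  7: (4,8) 1 'c'
  8: (8,3) 0 ''
  9: (3,2) 1 'd'

n(n+1)/2 = 10·11/2 = 55
Σ LCP = 0 + 1 + 0 + 1 + 0 + 1 + 1 + 1 + 0 + 1 = 6
distinct = 55 − 6 = 49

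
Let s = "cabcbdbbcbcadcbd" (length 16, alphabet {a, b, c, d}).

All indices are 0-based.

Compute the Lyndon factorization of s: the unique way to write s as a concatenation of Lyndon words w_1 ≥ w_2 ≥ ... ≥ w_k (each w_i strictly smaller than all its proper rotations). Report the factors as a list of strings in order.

emit factor 1: 'c' (i=0, period=1)
emit factor 2: 'abcbdbbcbcadcbd' (i=1, period=15)

["c", "abcbdbbcbcadcbd"]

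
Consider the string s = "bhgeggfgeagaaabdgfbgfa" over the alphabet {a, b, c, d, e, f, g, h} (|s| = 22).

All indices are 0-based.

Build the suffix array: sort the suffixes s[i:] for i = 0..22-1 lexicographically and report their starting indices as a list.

rank→(start, suffix):
  0 → (21, 'a')
  1 → (11, 'aaabdgfbgfa')
  2 → (12, 'aabdgfbgfa')
  3 → (13, 'abdgfbgfa')
  4 → (9, 'agaaabdgfbgfa')
  5 → (14, 'bdgfbgfa')
  6 → (18, 'bgfa')
  7 → (0, 'bhgeggfgeagaaabdgfbgfa')
  8 → (15, 'dgfbgfa')
  9 → (8, 'eagaaabdgfbgfa')
  10 → (3, 'eggfgeagaaabdgfbgfa')
  11 → (20, 'fa')
  12 → (17, 'fbgfa')
  13 → (6, 'fgeagaaabdgfbgfa')
  14 → (10, 'gaaabdgfbgfa')
  15 → (7, 'geagaaabdgfbgfa')
  16 → (2, 'geggfgeagaaabdgfbgfa')
  17 → (19, 'gfa')
  18 → (16, 'gfbgfa')
  19 → (5, 'gfgeagaaabdgfbgfa')
  20 → (4, 'ggfgeagaaabdgfbgfa')
  21 → (1, 'hgeggfgeagaaabdgfbgfa')

[21, 11, 12, 13, 9, 14, 18, 0, 15, 8, 3, 20, 17, 6, 10, 7, 2, 19, 16, 5, 4, 1]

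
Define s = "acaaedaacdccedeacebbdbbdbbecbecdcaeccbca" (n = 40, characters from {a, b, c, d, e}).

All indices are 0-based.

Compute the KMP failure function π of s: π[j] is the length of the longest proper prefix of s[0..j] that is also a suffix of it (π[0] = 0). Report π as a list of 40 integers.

[0, 0, 1, 1, 0, 0, 1, 1, 2, 0, 0, 0, 0, 0, 0, 1, 2, 0, 0, 0, 0, 0, 0, 0, 0, 0, 0, 0, 0, 0, 0, 0, 0, 1, 0, 0, 0, 0, 0, 1]

π[0] = 0
j=1 s[j]='c': π[1]=0 (border '')
j=2 s[j]='a': π[2]=1 (border 'a')
j=3 s[j]='a': k: 1→0; π[3]=1 (border 'a')
j=4 s[j]='e': k: 1→0; π[4]=0 (border '')
j=5 s[j]='d': π[5]=0 (border '')
j=6 s[j]='a': π[6]=1 (border 'a')
j=7 s[j]='a': k: 1→0; π[7]=1 (border 'a')
j=8 s[j]='c': π[8]=2 (border 'ac')
j=9 s[j]='d': k: 2→0; π[9]=0 (border '')
j=10 s[j]='c': π[10]=0 (border '')
j=11 s[j]='c': π[11]=0 (border '')
j=12 s[j]='e': π[12]=0 (border '')
j=13 s[j]='d': π[13]=0 (border '')
j=14 s[j]='e': π[14]=0 (border '')
j=15 s[j]='a': π[15]=1 (border 'a')
j=16 s[j]='c': π[16]=2 (border 'ac')
j=17 s[j]='e': k: 2→0; π[17]=0 (border '')
j=18 s[j]='b': π[18]=0 (border '')
j=19 s[j]='b': π[19]=0 (border '')
j=20 s[j]='d': π[20]=0 (border '')
j=21 s[j]='b': π[21]=0 (border '')
j=22 s[j]='b': π[22]=0 (border '')
j=23 s[j]='d': π[23]=0 (border '')
j=24 s[j]='b': π[24]=0 (border '')
j=25 s[j]='b': π[25]=0 (border '')
j=26 s[j]='e': π[26]=0 (border '')
j=27 s[j]='c': π[27]=0 (border '')
j=28 s[j]='b': π[28]=0 (border '')
j=29 s[j]='e': π[29]=0 (border '')
j=30 s[j]='c': π[30]=0 (border '')
j=31 s[j]='d': π[31]=0 (border '')
j=32 s[j]='c': π[32]=0 (border '')
j=33 s[j]='a': π[33]=1 (border 'a')
j=34 s[j]='e': k: 1→0; π[34]=0 (border '')
j=35 s[j]='c': π[35]=0 (border '')
j=36 s[j]='c': π[36]=0 (border '')
j=37 s[j]='b': π[37]=0 (border '')
j=38 s[j]='c': π[38]=0 (border '')
j=39 s[j]='a': π[39]=1 (border 'a')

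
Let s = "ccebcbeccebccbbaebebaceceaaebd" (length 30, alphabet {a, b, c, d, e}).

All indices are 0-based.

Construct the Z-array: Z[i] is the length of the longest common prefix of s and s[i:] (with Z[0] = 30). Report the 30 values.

[30, 1, 0, 0, 1, 0, 0, 5, 1, 0, 0, 2, 1, 0, 0, 0, 0, 0, 0, 0, 0, 1, 0, 1, 0, 0, 0, 0, 0, 0]

Z[0]=30
i=1: i≥r, start 0; Z[1]=1 scan→box=[1,2)
i=2: i≥r, start 0; Z[2]=0
i=3: i≥r, start 0; Z[3]=0
i=4: i≥r, start 0; Z[4]=1 scan→box=[4,5)
i=5: i≥r, start 0; Z[5]=0
i=6: i≥r, start 0; Z[6]=0
i=7: i≥r, start 0; Z[7]=5 scan→box=[7,12)
i=8: min(r-i=4, Z[1]=1)=1; Z[8]=1
i=9: min(r-i=3, Z[2]=0)=0; Z[9]=0
i=10: min(r-i=2, Z[3]=0)=0; Z[10]=0
i=11: min(r-i=1, Z[4]=1)=1; Z[11]=2 scan→box=[11,13)
i=12: min(r-i=1, Z[1]=1)=1; Z[12]=1
i=13: i≥r, start 0; Z[13]=0
i=14: i≥r, start 0; Z[14]=0
i=15: i≥r, start 0; Z[15]=0
i=16: i≥r, start 0; Z[16]=0
i=17: i≥r, start 0; Z[17]=0
i=18: i≥r, start 0; Z[18]=0
i=19: i≥r, start 0; Z[19]=0
i=20: i≥r, start 0; Z[20]=0
i=21: i≥r, start 0; Z[21]=1 scan→box=[21,22)
i=22: i≥r, start 0; Z[22]=0
i=23: i≥r, start 0; Z[23]=1 scan→box=[23,24)
i=24: i≥r, start 0; Z[24]=0
i=25: i≥r, start 0; Z[25]=0
i=26: i≥r, start 0; Z[26]=0
i=27: i≥r, start 0; Z[27]=0
i=28: i≥r, start 0; Z[28]=0
i=29: i≥r, start 0; Z[29]=0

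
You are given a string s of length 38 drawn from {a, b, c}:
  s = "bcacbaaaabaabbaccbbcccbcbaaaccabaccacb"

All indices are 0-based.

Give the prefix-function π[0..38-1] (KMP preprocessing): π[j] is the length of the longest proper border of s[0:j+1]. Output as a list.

[0, 0, 0, 0, 1, 0, 0, 0, 0, 1, 0, 0, 1, 1, 0, 0, 0, 1, 1, 2, 0, 0, 1, 2, 1, 0, 0, 0, 0, 0, 0, 1, 0, 0, 0, 0, 0, 1]

π[0] = 0
j=1 s[j]='c': π[1]=0 (border '')
j=2 s[j]='a': π[2]=0 (border '')
j=3 s[j]='c': π[3]=0 (border '')
j=4 s[j]='b': π[4]=1 (border 'b')
j=5 s[j]='a': k: 1→0; π[5]=0 (border '')
j=6 s[j]='a': π[6]=0 (border '')
j=7 s[j]='a': π[7]=0 (border '')
j=8 s[j]='a': π[8]=0 (border '')
j=9 s[j]='b': π[9]=1 (border 'b')
j=10 s[j]='a': k: 1→0; π[10]=0 (border '')
j=11 s[j]='a': π[11]=0 (border '')
j=12 s[j]='b': π[12]=1 (border 'b')
j=13 s[j]='b': k: 1→0; π[13]=1 (border 'b')
j=14 s[j]='a': k: 1→0; π[14]=0 (border '')
j=15 s[j]='c': π[15]=0 (border '')
j=16 s[j]='c': π[16]=0 (border '')
j=17 s[j]='b': π[17]=1 (border 'b')
j=18 s[j]='b': k: 1→0; π[18]=1 (border 'b')
j=19 s[j]='c': π[19]=2 (border 'bc')
j=20 s[j]='c': k: 2→0; π[20]=0 (border '')
j=21 s[j]='c': π[21]=0 (border '')
j=22 s[j]='b': π[22]=1 (border 'b')
j=23 s[j]='c': π[23]=2 (border 'bc')
j=24 s[j]='b': k: 2→0; π[24]=1 (border 'b')
j=25 s[j]='a': k: 1→0; π[25]=0 (border '')
j=26 s[j]='a': π[26]=0 (border '')
j=27 s[j]='a': π[27]=0 (border '')
j=28 s[j]='c': π[28]=0 (border '')
j=29 s[j]='c': π[29]=0 (border '')
j=30 s[j]='a': π[30]=0 (border '')
j=31 s[j]='b': π[31]=1 (border 'b')
j=32 s[j]='a': k: 1→0; π[32]=0 (border '')
j=33 s[j]='c': π[33]=0 (border '')
j=34 s[j]='c': π[34]=0 (border '')
j=35 s[j]='a': π[35]=0 (border '')
j=36 s[j]='c': π[36]=0 (border '')
j=37 s[j]='b': π[37]=1 (border 'b')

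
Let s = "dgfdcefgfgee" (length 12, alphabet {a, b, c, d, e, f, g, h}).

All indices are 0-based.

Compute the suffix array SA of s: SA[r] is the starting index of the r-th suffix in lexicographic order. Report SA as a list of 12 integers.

rank→(start, suffix):
  0 → (4, 'cefgfgee')
  1 → (3, 'dcefgfgee')
  2 → (0, 'dgfdcefgfgee')
  3 → (11, 'e')
  4 → (10, 'ee')
  5 → (5, 'efgfgee')
  6 → (2, 'fdcefgfgee')
  7 → (8, 'fgee')
  8 → (6, 'fgfgee')
  9 → (9, 'gee')
  10 → (1, 'gfdcefgfgee')
  11 → (7, 'gfgee')

[4, 3, 0, 11, 10, 5, 2, 8, 6, 9, 1, 7]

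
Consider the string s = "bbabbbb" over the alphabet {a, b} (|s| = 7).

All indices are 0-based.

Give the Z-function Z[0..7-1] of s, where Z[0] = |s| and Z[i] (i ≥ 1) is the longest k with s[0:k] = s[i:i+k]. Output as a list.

[7, 1, 0, 2, 2, 2, 1]

Z[0]=7
i=1: i≥r, start 0; Z[1]=1 scan→box=[1,2)
i=2: i≥r, start 0; Z[2]=0
i=3: i≥r, start 0; Z[3]=2 scan→box=[3,5)
i=4: min(r-i=1, Z[1]=1)=1; Z[4]=2 scan→box=[4,6)
i=5: min(r-i=1, Z[1]=1)=1; Z[5]=2 scan→box=[5,7)
i=6: min(r-i=1, Z[1]=1)=1; Z[6]=1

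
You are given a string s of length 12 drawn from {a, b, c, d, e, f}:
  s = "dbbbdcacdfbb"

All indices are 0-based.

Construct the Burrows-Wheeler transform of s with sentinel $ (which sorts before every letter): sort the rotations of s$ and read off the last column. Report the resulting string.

rank  rotation       last
    0  $dbbbdcacdfbb  b
    1  acdfbb$dbbbdc  c
    2  b$dbbbdcacdfb  b
    3  bb$dbbbdcacdf  f
    4  bbbdcacdfbb$d  d
    5  bbdcacdfbb$db  b
    6  bdcacdfbb$dbb  b
    7  cacdfbb$dbbbd  d
    8  cdfbb$dbbbdca  a
    9  dbbbdcacdfbb$  $
   10  dcacdfbb$dbbb  b
   11  dfbb$dbbbdcac  c
   12  fbb$dbbbdcacd  d

bcbfdbbda$bcd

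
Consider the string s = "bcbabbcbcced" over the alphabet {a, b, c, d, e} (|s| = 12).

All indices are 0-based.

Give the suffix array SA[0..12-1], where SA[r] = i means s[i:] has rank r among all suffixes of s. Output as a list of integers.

[3, 2, 4, 0, 5, 7, 1, 6, 8, 9, 11, 10]

rank | idx | suffix
   0 |   3 | abbcbcced
   1 |   2 | babbcbcced
   2 |   4 | bbcbcced
   3 |   0 | bcbabbcbcced
   4 |   5 | bcbcced
   5 |   7 | bcced
   6 |   1 | cbabbcbcced
   7 |   6 | cbcced
   8 |   8 | cced
   9 |   9 | ced
  10 |  11 | d
  11 |  10 | ed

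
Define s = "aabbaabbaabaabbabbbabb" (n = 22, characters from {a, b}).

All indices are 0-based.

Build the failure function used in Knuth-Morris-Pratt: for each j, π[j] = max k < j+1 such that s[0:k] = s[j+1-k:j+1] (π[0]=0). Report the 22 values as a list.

π[0] = 0
j=1 s[j]='a': π[1]=1 (border 'a')
j=2 s[j]='b': k: 1→0; π[2]=0 (border '')
j=3 s[j]='b': π[3]=0 (border '')
j=4 s[j]='a': π[4]=1 (border 'a')
j=5 s[j]='a': π[5]=2 (border 'aa')
j=6 s[j]='b': π[6]=3 (border 'aab')
j=7 s[j]='b': π[7]=4 (border 'aabb')
j=8 s[j]='a': π[8]=5 (border 'aabba')
j=9 s[j]='a': π[9]=6 (border 'aabbaa')
j=10 s[j]='b': π[10]=7 (border 'aabbaab')
j=11 s[j]='a': k: 7→3→0; π[11]=1 (border 'a')
j=12 s[j]='a': π[12]=2 (border 'aa')
j=13 s[j]='b': π[13]=3 (border 'aab')
j=14 s[j]='b': π[14]=4 (border 'aabb')
j=15 s[j]='a': π[15]=5 (border 'aabba')
j=16 s[j]='b': k: 5→1→0; π[16]=0 (border '')
j=17 s[j]='b': π[17]=0 (border '')
j=18 s[j]='b': π[18]=0 (border '')
j=19 s[j]='a': π[19]=1 (border 'a')
j=20 s[j]='b': k: 1→0; π[20]=0 (border '')
j=21 s[j]='b': π[21]=0 (border '')

[0, 1, 0, 0, 1, 2, 3, 4, 5, 6, 7, 1, 2, 3, 4, 5, 0, 0, 0, 1, 0, 0]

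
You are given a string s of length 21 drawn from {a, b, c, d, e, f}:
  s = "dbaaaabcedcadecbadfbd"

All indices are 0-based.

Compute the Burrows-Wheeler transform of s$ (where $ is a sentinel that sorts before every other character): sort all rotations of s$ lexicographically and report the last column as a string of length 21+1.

rank  rotation                last
    0  $dbaaaabcedcadecbadfbd  d
    1  aaaabcedcadecbadfbd$db  b
    2  aaabcedcadecbadfbd$dba  a
    3  aabcedcadecbadfbd$dbaa  a
    4  abcedcadecbadfbd$dbaaa  a
    5  adecbadfbd$dbaaaabcedc  c
    6  adfbd$dbaaaabcedcadecb  b
    7  baaaabcedcadecbadfbd$d  d
    8  badfbd$dbaaaabcedcadec  c
    9  bcedcadecbadfbd$dbaaaa  a
   10  bd$dbaaaabcedcadecbadf  f
   11  cadecbadfbd$dbaaaabced  d
   12  cbadfbd$dbaaaabcedcade  e
   13  cedcadecbadfbd$dbaaaab  b
   14  d$dbaaaabcedcadecbadfb  b
   15  dbaaaabcedcadecbadfbd$  $
   16  dcadecbadfbd$dbaaaabce  e
   17  decbadfbd$dbaaaabcedca  a
   18  dfbd$dbaaaabcedcadecba  a
   19  ecbadfbd$dbaaaabcedcad  d
   20  edcadecbadfbd$dbaaaabc  c
   21  fbd$dbaaaabcedcadecbad  d

dbaaacbdcafdebb$eaadcd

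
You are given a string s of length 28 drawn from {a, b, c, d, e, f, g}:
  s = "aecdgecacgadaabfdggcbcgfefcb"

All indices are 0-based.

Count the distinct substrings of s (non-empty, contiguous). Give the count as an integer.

sorted suffixes:
  #0 SA[0]=12  'aabfdggcbcgfefcb'
  #1 SA[1]=13  'abfdggcbcgfefcb'
  #2 SA[2]=7  'acgadaabfdggcbcgfefcb'
  #3 SA[3]=10  'adaabfdggcbcgfefcb'
  #4 SA[4]=0  'aecdgecacgadaabfdggcbcgfefcb'
  #5 SA[5]=27  'b'
  #6 SA[6]=20  'bcgfefcb'
  #7 SA[7]=14  'bfdggcbcgfefcb'
  #8 SA[8]=6  'cacgadaabfdggcbcgfefcb'
  #9 SA[9]=26  'cb'
  #10 SA[10]=19  'cbcgfefcb'
  #11 SA[11]=2  'cdgecacgadaabfdggcbcgfefcb'
  #12 SA[12]=8  'cgadaabfdggcbcgfefcb'
  #13 SA[13]=21  'cgfefcb'
  #14 SA[14]=11  'daabfdggcbcgfefcb'
  #15 SA[15]=3  'dgecacgadaabfdggcbcgfefcb'
  #16 SA[16]=16  'dggcbcgfefcb'
  #17 SA[17]=5  'ecacgadaabfdggcbcgfefcb'
  #18 SA[18]=1  'ecdgecacgadaabfdggcbcgfefcb'
  #19 SA[19]=24  'efcb'
  #20 SA[20]=25  'fcb'
  #21 SA[21]=15  'fdggcbcgfefcb'
  #22 SA[22]=23  'fefcb'
  #23 SA[23]=9  'gadaabfdggcbcgfefcb'
  #24 SA[24]=18  'gcbcgfefcb'
  #25 SA[25]=4  'gecacgadaabfdggcbcgfefcb'
  #26 SA[26]=22  'gfefcb'
  #27 SA[27]=17  'ggcbcgfefcb'

SA = [12, 13, 7, 10, 0, 27, 20, 14, 6, 26, 19, 2, 8, 21, 11, 3, 16, 5, 1, 24, 25, 15, 23, 9, 18, 4, 22, 17]
[i] adj suffixes → lcp
  [1] 12/13 → 1 ('a')
  [2] 13/7 → 1 ('a')
  [3] 7/10 → 1 ('a')
  [4] 10/0 → 1 ('a')
  [5] 0/27 → 0 ('')
  [6] 27/20 → 1 ('b')
  [7] 20/14 → 1 ('b')
  [8] 14/6 → 0 ('')
  [9] 6/26 → 1 ('c')
  [10] 26/19 → 2 ('cb')
  [11] 19/2 → 1 ('c')
  [12] 2/8 → 1 ('c')
  [13] 8/21 → 2 ('cg')
  [14] 21/11 → 0 ('')
  [15] 11/3 → 1 ('d')
  [16] 3/16 → 2 ('dg')
  [17] 16/5 → 0 ('')
  [18] 5/1 → 2 ('ec')
  [19] 1/24 → 1 ('e')
  [20] 24/25 → 0 ('')
  [21] 25/15 → 1 ('f')
  [22] 15/23 → 1 ('f')
  [23] 23/9 → 0 ('')
  [24] 9/18 → 1 ('g')
  [25] 18/4 → 1 ('g')
  [26] 4/22 → 1 ('g')
  [27] 22/17 → 1 ('g')

n(n+1)/2 = 28·29/2 = 406
Σ LCP = 0 + 1 + 1 + 1 + 1 + 0 + 1 + 1 + 0 + 1 + 2 + 1 + 1 + 2 + 0 + 1 + 2 + 0 + 2 + 1 + 0 + 1 + 1 + 0 + 1 + 1 + 1 + 1 = 25
distinct = 406 − 25 = 381

381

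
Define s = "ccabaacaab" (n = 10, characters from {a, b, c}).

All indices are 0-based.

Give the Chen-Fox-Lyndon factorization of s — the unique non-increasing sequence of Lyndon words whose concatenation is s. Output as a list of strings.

["c", "c", "ab", "aac", "aab"]

emit factor 1: 'c' (i=0, period=1)
emit factor 2: 'c' (i=1, period=1)
emit factor 3: 'ab' (i=2, period=2)
emit factor 4: 'aac' (i=4, period=3)
emit factor 5: 'aab' (i=7, period=3)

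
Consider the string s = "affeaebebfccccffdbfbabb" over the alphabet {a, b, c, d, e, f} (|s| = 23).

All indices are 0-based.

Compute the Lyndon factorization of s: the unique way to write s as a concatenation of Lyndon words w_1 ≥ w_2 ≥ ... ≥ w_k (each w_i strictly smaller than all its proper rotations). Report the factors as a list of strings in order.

["affe", "aebebfccccffdbfb", "abb"]

emit factor 1: 'affe' (i=0, period=4)
emit factor 2: 'aebebfccccffdbfb' (i=4, period=16)
emit factor 3: 'abb' (i=20, period=3)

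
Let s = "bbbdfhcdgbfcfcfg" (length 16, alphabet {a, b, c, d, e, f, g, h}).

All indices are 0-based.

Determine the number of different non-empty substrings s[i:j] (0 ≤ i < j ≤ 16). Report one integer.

sorted suffixes:
  #0 SA[0]=0  'bbbdfhcdgbfcfcfg'
  #1 SA[1]=1  'bbdfhcdgbfcfcfg'
  #2 SA[2]=2  'bdfhcdgbfcfcfg'
  #3 SA[3]=9  'bfcfcfg'
  #4 SA[4]=6  'cdgbfcfcfg'
  #5 SA[5]=11  'cfcfg'
  #6 SA[6]=13  'cfg'
  #7 SA[7]=3  'dfhcdgbfcfcfg'
  #8 SA[8]=7  'dgbfcfcfg'
  #9 SA[9]=10  'fcfcfg'
  #10 SA[10]=12  'fcfg'
  #11 SA[11]=14  'fg'
  #12 SA[12]=4  'fhcdgbfcfcfg'
  #13 SA[13]=15  'g'
  #14 SA[14]=8  'gbfcfcfg'
  #15 SA[15]=5  'hcdgbfcfcfg'

SA = [0, 1, 2, 9, 6, 11, 13, 3, 7, 10, 12, 14, 4, 15, 8, 5]
i: (SA[i-1],SA[i]) lcp shared
  1: (0,1) 2 'bb'
  2: (1,2) 1 'b'
  3: (2,9) 1 'b'
  4: (9,6) 0 ''
  5: (6,11) 1 'c'
  6: (11,13) 2 'cf'
  7: (13,3) 0 ''
  8: (3,7) 1 'd'
  9: (7,10) 0 ''
  10: (10,12) 3 'fcf'
  11: (12,14) 1 'f'
  12: (14,4) 1 'f'
  13: (4,15) 0 ''
  14: (15,8) 1 'g'
  15: (8,5) 0 ''

n(n+1)/2 = 16·17/2 = 136
Σ LCP = 0 + 2 + 1 + 1 + 0 + 1 + 2 + 0 + 1 + 0 + 3 + 1 + 1 + 0 + 1 + 0 = 14
distinct = 136 − 14 = 122

122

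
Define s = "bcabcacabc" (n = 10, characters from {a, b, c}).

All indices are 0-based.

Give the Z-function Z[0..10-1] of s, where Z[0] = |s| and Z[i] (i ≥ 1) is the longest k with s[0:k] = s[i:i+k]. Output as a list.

[10, 0, 0, 3, 0, 0, 0, 0, 2, 0]

Z[0]=10
i=1: fresh scan; Z[1]=0
i=2: fresh scan; Z[2]=0
i=3: fresh scan; Z[3]=3 grow→box=[3,6)
i=4: min(r-i=2, Z[1]=0)=0; Z[4]=0
i=5: min(r-i=1, Z[2]=0)=0; Z[5]=0
i=6: fresh scan; Z[6]=0
i=7: fresh scan; Z[7]=0
i=8: fresh scan; Z[8]=2 grow→box=[8,10)
i=9: min(r-i=1, Z[1]=0)=0; Z[9]=0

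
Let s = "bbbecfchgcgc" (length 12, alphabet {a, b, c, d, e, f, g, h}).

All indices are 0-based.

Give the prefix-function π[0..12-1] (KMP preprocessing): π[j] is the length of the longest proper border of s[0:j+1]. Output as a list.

π[0] = 0
j=1 s[j]='b': π[1]=1 (border 'b')
j=2 s[j]='b': π[2]=2 (border 'bb')
j=3 s[j]='e': k: 2→1→0; π[3]=0 (border '')
j=4 s[j]='c': π[4]=0 (border '')
j=5 s[j]='f': π[5]=0 (border '')
j=6 s[j]='c': π[6]=0 (border '')
j=7 s[j]='h': π[7]=0 (border '')
j=8 s[j]='g': π[8]=0 (border '')
j=9 s[j]='c': π[9]=0 (border '')
j=10 s[j]='g': π[10]=0 (border '')
j=11 s[j]='c': π[11]=0 (border '')

[0, 1, 2, 0, 0, 0, 0, 0, 0, 0, 0, 0]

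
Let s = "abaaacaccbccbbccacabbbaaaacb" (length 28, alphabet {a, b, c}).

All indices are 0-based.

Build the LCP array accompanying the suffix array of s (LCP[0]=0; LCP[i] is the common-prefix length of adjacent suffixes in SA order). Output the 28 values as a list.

[0, 3, 4, 2, 3, 1, 2, 1, 3, 2, 2, 0, 1, 4, 1, 2, 2, 1, 3, 0, 2, 3, 1, 2, 2, 1, 2, 3]

rank | idx | suffix
   0 |  22 | aaaacb
   1 |   2 | aaacaccbccbbccacabbbaaaacb
   2 |  23 | aaacb
   3 |   3 | aacaccbccbbccacabbbaaaacb
   4 |  24 | aacb
   5 |   0 | abaaacaccbccbbccacabbbaaaacb
   6 |  18 | abbbaaaacb
   7 |  16 | acabbbaaaacb
   8 |   4 | acaccbccbbccacabbbaaaacb
   9 |  25 | acb
  10 |   6 | accbccbbccacabbbaaaacb
  11 |  27 | b
  12 |  21 | baaaacb
  13 |   1 | baaacaccbccbbccacabbbaaaacb
  14 |  20 | bbaaaacb
  15 |  19 | bbbaaaacb
  16 |  12 | bbccacabbbaaaacb
  17 |  13 | bccacabbbaaaacb
  18 |   9 | bccbbccacabbbaaaacb
  19 |  17 | cabbbaaaacb
  20 |  15 | cacabbbaaaacb
  21 |   5 | caccbccbbccacabbbaaaacb
  22 |  26 | cb
  23 |  11 | cbbccacabbbaaaacb
  24 |   8 | cbccbbccacabbbaaaacb
  25 |  14 | ccacabbbaaaacb
  26 |  10 | ccbbccacabbbaaaacb
  27 |   7 | ccbccbbccacabbbaaaacb

SA = [22, 2, 23, 3, 24, 0, 18, 16, 4, 25, 6, 27, 21, 1, 20, 19, 12, 13, 9, 17, 15, 5, 26, 11, 8, 14, 10, 7]
[i] adj suffixes → lcp
  [1] 22/2 → 3 ('aaa')
  [2] 2/23 → 4 ('aaac')
  [3] 23/3 → 2 ('aa')
  [4] 3/24 → 3 ('aac')
  [5] 24/0 → 1 ('a')
  [6] 0/18 → 2 ('ab')
  [7] 18/16 → 1 ('a')
  [8] 16/4 → 3 ('aca')
  [9] 4/25 → 2 ('ac')
  [10] 25/6 → 2 ('ac')
  [11] 6/27 → 0 ('')
  [12] 27/21 → 1 ('b')
  [13] 21/1 → 4 ('baaa')
  [14] 1/20 → 1 ('b')
  [15] 20/19 → 2 ('bb')
  [16] 19/12 → 2 ('bb')
  [17] 12/13 → 1 ('b')
  [18] 13/9 → 3 ('bcc')
  [19] 9/17 → 0 ('')
  [20] 17/15 → 2 ('ca')
  [21] 15/5 → 3 ('cac')
  [22] 5/26 → 1 ('c')
  [23] 26/11 → 2 ('cb')
  [24] 11/8 → 2 ('cb')
  [25] 8/14 → 1 ('c')
  [26] 14/10 → 2 ('cc')
  [27] 10/7 → 3 ('ccb')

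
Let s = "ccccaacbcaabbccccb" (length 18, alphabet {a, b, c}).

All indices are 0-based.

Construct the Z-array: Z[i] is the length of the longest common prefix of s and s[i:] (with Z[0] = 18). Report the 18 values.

Z[0]=18
i=1: i≥r, start 0; Z[1]=3 scan→box=[1,4)
i=2: min(r-i=2, Z[1]=3)=2; Z[2]=2
i=3: min(r-i=1, Z[2]=2)=1; Z[3]=1
i=4: i≥r, start 0; Z[4]=0
i=5: i≥r, start 0; Z[5]=0
i=6: i≥r, start 0; Z[6]=1 scan→box=[6,7)
i=7: i≥r, start 0; Z[7]=0
i=8: i≥r, start 0; Z[8]=1 scan→box=[8,9)
i=9: i≥r, start 0; Z[9]=0
i=10: i≥r, start 0; Z[10]=0
i=11: i≥r, start 0; Z[11]=0
i=12: i≥r, start 0; Z[12]=0
i=13: i≥r, start 0; Z[13]=4 scan→box=[13,17)
i=14: min(r-i=3, Z[1]=3)=3; Z[14]=3
i=15: min(r-i=2, Z[2]=2)=2; Z[15]=2
i=16: min(r-i=1, Z[3]=1)=1; Z[16]=1
i=17: i≥r, start 0; Z[17]=0

[18, 3, 2, 1, 0, 0, 1, 0, 1, 0, 0, 0, 0, 4, 3, 2, 1, 0]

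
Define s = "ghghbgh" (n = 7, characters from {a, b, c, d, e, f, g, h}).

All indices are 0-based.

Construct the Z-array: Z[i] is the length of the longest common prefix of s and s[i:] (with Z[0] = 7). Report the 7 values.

Z[0]=7
i=1: fresh scan; Z[1]=0
i=2: fresh scan; Z[2]=2 grow→box=[2,4)
i=3: min(r-i=1, Z[1]=0)=0; Z[3]=0
i=4: fresh scan; Z[4]=0
i=5: fresh scan; Z[5]=2 grow→box=[5,7)
i=6: min(r-i=1, Z[1]=0)=0; Z[6]=0

[7, 0, 2, 0, 0, 2, 0]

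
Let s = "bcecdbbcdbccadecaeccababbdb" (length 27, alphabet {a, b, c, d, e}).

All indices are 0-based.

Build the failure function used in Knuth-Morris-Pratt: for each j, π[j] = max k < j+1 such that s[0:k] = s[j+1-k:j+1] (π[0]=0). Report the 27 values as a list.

π[0] = 0
j=1 s[j]='c': π[1]=0 (border '')
j=2 s[j]='e': π[2]=0 (border '')
j=3 s[j]='c': π[3]=0 (border '')
j=4 s[j]='d': π[4]=0 (border '')
j=5 s[j]='b': π[5]=1 (border 'b')
j=6 s[j]='b': k: 1→0; π[6]=1 (border 'b')
j=7 s[j]='c': π[7]=2 (border 'bc')
j=8 s[j]='d': k: 2→0; π[8]=0 (border '')
j=9 s[j]='b': π[9]=1 (border 'b')
j=10 s[j]='c': π[10]=2 (border 'bc')
j=11 s[j]='c': k: 2→0; π[11]=0 (border '')
j=12 s[j]='a': π[12]=0 (border '')
j=13 s[j]='d': π[13]=0 (border '')
j=14 s[j]='e': π[14]=0 (border '')
j=15 s[j]='c': π[15]=0 (border '')
j=16 s[j]='a': π[16]=0 (border '')
j=17 s[j]='e': π[17]=0 (border '')
j=18 s[j]='c': π[18]=0 (border '')
j=19 s[j]='c': π[19]=0 (border '')
j=20 s[j]='a': π[20]=0 (border '')
j=21 s[j]='b': π[21]=1 (border 'b')
j=22 s[j]='a': k: 1→0; π[22]=0 (border '')
j=23 s[j]='b': π[23]=1 (border 'b')
j=24 s[j]='b': k: 1→0; π[24]=1 (border 'b')
j=25 s[j]='d': k: 1→0; π[25]=0 (border '')
j=26 s[j]='b': π[26]=1 (border 'b')

[0, 0, 0, 0, 0, 1, 1, 2, 0, 1, 2, 0, 0, 0, 0, 0, 0, 0, 0, 0, 0, 1, 0, 1, 1, 0, 1]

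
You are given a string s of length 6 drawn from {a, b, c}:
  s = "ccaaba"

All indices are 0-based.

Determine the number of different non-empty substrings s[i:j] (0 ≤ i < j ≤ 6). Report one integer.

18

rank | idx | suffix
   0 |   5 | a
   1 |   2 | aaba
   2 |   3 | aba
   3 |   4 | ba
   4 |   1 | caaba
   5 |   0 | ccaaba

SA = [5, 2, 3, 4, 1, 0]
i: (SA[i-1],SA[i]) lcp shared
  1: (5,2) 1 'a'
  2: (2,3) 1 'a'
  3: (3,4) 0 ''
  4: (4,1) 0 ''
  5: (1,0) 1 'c'

n(n+1)/2 = 6·7/2 = 21
Σ LCP = 0 + 1 + 1 + 0 + 0 + 1 = 3
distinct = 21 − 3 = 18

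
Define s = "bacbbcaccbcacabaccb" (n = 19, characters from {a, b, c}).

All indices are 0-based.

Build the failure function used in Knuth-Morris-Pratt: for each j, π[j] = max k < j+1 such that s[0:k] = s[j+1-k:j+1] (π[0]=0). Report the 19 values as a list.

π[0] = 0
j=1 s[j]='a': π[1]=0 (border '')
j=2 s[j]='c': π[2]=0 (border '')
j=3 s[j]='b': π[3]=1 (border 'b')
j=4 s[j]='b': k: 1→0; π[4]=1 (border 'b')
j=5 s[j]='c': k: 1→0; π[5]=0 (border '')
j=6 s[j]='a': π[6]=0 (border '')
j=7 s[j]='c': π[7]=0 (border '')
j=8 s[j]='c': π[8]=0 (border '')
j=9 s[j]='b': π[9]=1 (border 'b')
j=10 s[j]='c': k: 1→0; π[10]=0 (border '')
j=11 s[j]='a': π[11]=0 (border '')
j=12 s[j]='c': π[12]=0 (border '')
j=13 s[j]='a': π[13]=0 (border '')
j=14 s[j]='b': π[14]=1 (border 'b')
j=15 s[j]='a': π[15]=2 (border 'ba')
j=16 s[j]='c': π[16]=3 (border 'bac')
j=17 s[j]='c': k: 3→0; π[17]=0 (border '')
j=18 s[j]='b': π[18]=1 (border 'b')

[0, 0, 0, 1, 1, 0, 0, 0, 0, 1, 0, 0, 0, 0, 1, 2, 3, 0, 1]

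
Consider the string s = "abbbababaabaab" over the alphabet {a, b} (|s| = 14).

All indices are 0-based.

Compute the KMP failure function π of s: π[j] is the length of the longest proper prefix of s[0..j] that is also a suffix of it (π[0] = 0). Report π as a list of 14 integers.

π[0] = 0
j=1 s[j]='b': π[1]=0 (border '')
j=2 s[j]='b': π[2]=0 (border '')
j=3 s[j]='b': π[3]=0 (border '')
j=4 s[j]='a': π[4]=1 (border 'a')
j=5 s[j]='b': π[5]=2 (border 'ab')
j=6 s[j]='a': k: 2→0; π[6]=1 (border 'a')
j=7 s[j]='b': π[7]=2 (border 'ab')
j=8 s[j]='a': k: 2→0; π[8]=1 (border 'a')
j=9 s[j]='a': k: 1→0; π[9]=1 (border 'a')
j=10 s[j]='b': π[10]=2 (border 'ab')
j=11 s[j]='a': k: 2→0; π[11]=1 (border 'a')
j=12 s[j]='a': k: 1→0; π[12]=1 (border 'a')
j=13 s[j]='b': π[13]=2 (border 'ab')

[0, 0, 0, 0, 1, 2, 1, 2, 1, 1, 2, 1, 1, 2]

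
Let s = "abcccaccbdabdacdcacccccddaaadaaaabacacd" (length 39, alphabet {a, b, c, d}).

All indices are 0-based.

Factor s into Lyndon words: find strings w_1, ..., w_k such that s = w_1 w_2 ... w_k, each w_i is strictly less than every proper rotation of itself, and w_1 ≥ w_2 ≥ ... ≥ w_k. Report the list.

emit factor 1: 'abcccaccbdabdacdcacccccdd' (i=0, period=25)
emit factor 2: 'aaad' (i=25, period=4)
emit factor 3: 'aaaabacacd' (i=29, period=10)

["abcccaccbdabdacdcacccccdd", "aaad", "aaaabacacd"]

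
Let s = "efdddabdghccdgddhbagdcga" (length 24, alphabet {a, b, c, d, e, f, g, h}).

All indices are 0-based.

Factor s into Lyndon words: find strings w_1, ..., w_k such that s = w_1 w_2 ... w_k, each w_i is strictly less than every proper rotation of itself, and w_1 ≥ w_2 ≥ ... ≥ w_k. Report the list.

emit factor 1: 'ef' (i=0, period=2)
emit factor 2: 'd' (i=2, period=1)
emit factor 3: 'd' (i=3, period=1)
emit factor 4: 'd' (i=4, period=1)
emit factor 5: 'abdghccdgddhbagdcg' (i=5, period=18)
emit factor 6: 'a' (i=23, period=1)

["ef", "d", "d", "d", "abdghccdgddhbagdcg", "a"]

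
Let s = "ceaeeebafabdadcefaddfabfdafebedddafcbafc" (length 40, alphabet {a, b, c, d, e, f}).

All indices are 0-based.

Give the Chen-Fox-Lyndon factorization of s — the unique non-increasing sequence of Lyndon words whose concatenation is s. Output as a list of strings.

emit factor 1: 'ce' (i=0, period=2)
emit factor 2: 'aeeebaf' (i=2, period=7)
emit factor 3: 'abdadcefaddfabfdafebedddafcbafc' (i=9, period=31)

["ce", "aeeebaf", "abdadcefaddfabfdafebedddafcbafc"]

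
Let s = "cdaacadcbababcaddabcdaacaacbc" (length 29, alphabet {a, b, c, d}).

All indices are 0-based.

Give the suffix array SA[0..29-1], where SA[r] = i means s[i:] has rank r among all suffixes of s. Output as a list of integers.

[21, 2, 24, 9, 11, 17, 22, 3, 25, 5, 14, 8, 10, 27, 12, 18, 28, 23, 4, 13, 7, 26, 19, 0, 20, 1, 16, 6, 15]

rank | idx | suffix
   0 |  21 | aacaacbc
   1 |   2 | aacadcbababcaddabcdaacaacbc
   2 |  24 | aacbc
   3 |   9 | ababcaddabcdaacaacbc
   4 |  11 | abcaddabcdaacaacbc
   5 |  17 | abcdaacaacbc
   6 |  22 | acaacbc
   7 |   3 | acadcbababcaddabcdaacaacbc
   8 |  25 | acbc
   9 |   5 | adcbababcaddabcdaacaacbc
  10 |  14 | addabcdaacaacbc
  11 |   8 | bababcaddabcdaacaacbc
  12 |  10 | babcaddabcdaacaacbc
  13 |  27 | bc
  14 |  12 | bcaddabcdaacaacbc
  15 |  18 | bcdaacaacbc
  16 |  28 | c
  17 |  23 | caacbc
  18 |   4 | cadcbababcaddabcdaacaacbc
  19 |  13 | caddabcdaacaacbc
  20 |   7 | cbababcaddabcdaacaacbc
  21 |  26 | cbc
  22 |  19 | cdaacaacbc
  23 |   0 | cdaacadcbababcaddabcdaacaacbc
  24 |  20 | daacaacbc
  25 |   1 | daacadcbababcaddabcdaacaacbc
  26 |  16 | dabcdaacaacbc
  27 |   6 | dcbababcaddabcdaacaacbc
  28 |  15 | ddabcdaacaacbc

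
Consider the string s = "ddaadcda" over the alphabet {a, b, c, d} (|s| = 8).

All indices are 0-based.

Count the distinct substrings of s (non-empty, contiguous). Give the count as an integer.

30

rank | idx | suffix
   0 |   7 | a
   1 |   2 | aadcda
   2 |   3 | adcda
   3 |   5 | cda
   4 |   6 | da
   5 |   1 | daadcda
   6 |   4 | dcda
   7 |   0 | ddaadcda

SA = [7, 2, 3, 5, 6, 1, 4, 0]
rank  pair      lcp
   1  s[7:],s[2:]  1  'a'
   2  s[2:],s[3:]  1  'a'
   3  s[3:],s[5:]  0  ''
   4  s[5:],s[6:]  0  ''
   5  s[6:],s[1:]  2  'da'
   6  s[1:],s[4:]  1  'd'
   7  s[4:],s[0:]  1  'd'

n(n+1)/2 = 8·9/2 = 36
Σ LCP = 0 + 1 + 1 + 0 + 0 + 2 + 1 + 1 = 6
distinct = 36 − 6 = 30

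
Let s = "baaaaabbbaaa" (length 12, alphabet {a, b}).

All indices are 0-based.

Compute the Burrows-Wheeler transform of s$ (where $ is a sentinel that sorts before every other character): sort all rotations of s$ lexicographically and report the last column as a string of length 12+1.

aaabbaaaab$ba

rank  rotation       last
    0  $baaaaabbbaaa  a
    1  a$baaaaabbbaa  a
    2  aa$baaaaabbba  a
    3  aaa$baaaaabbb  b
    4  aaaaabbbaaa$b  b
    5  aaaabbbaaa$ba  a
    6  aaabbbaaa$baa  a
    7  aabbbaaa$baaa  a
    8  abbbaaa$baaaa  a
    9  baaa$baaaaabb  b
   10  baaaaabbbaaa$  $
   11  bbaaa$baaaaab  b
   12  bbbaaa$baaaaa  a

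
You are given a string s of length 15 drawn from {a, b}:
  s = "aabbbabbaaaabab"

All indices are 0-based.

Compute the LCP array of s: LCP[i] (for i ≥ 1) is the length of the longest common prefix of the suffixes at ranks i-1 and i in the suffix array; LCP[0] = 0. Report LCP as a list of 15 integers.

[0, 3, 2, 3, 1, 2, 2, 3, 0, 1, 2, 3, 1, 3, 2]

rank→(start, suffix):
  0 → (8, 'aaaabab')
  1 → (9, 'aaabab')
  2 → (10, 'aabab')
  3 → (0, 'aabbbabbaaaabab')
  4 → (13, 'ab')
  5 → (11, 'abab')
  6 → (5, 'abbaaaabab')
  7 → (1, 'abbbabbaaaabab')
  8 → (14, 'b')
  9 → (7, 'baaaabab')
  10 → (12, 'bab')
  11 → (4, 'babbaaaabab')
  12 → (6, 'bbaaaabab')
  13 → (3, 'bbabbaaaabab')
  14 → (2, 'bbbabbaaaabab')

SA = [8, 9, 10, 0, 13, 11, 5, 1, 14, 7, 12, 4, 6, 3, 2]
rank  pair      lcp
   1  s[8:],s[9:]  3  'aaa'
   2  s[9:],s[10:]  2  'aa'
   3  s[10:],s[0:]  3  'aab'
   4  s[0:],s[13:]  1  'a'
   5  s[13:],s[11:]  2  'ab'
   6  s[11:],s[5:]  2  'ab'
   7  s[5:],s[1:]  3  'abb'
   8  s[1:],s[14:]  0  ''
   9  s[14:],s[7:]  1  'b'
  10  s[7:],s[12:]  2  'ba'
  11  s[12:],s[4:]  3  'bab'
  12  s[4:],s[6:]  1  'b'
  13  s[6:],s[3:]  3  'bba'
  14  s[3:],s[2:]  2  'bb'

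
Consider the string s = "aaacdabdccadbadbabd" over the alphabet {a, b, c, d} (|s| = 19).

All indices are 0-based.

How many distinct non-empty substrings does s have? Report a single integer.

sorted suffixes:
  #0 SA[0]=0  'aaacdabdccadbadbabd'
  #1 SA[1]=1  'aacdabdccadbadbabd'
  #2 SA[2]=16  'abd'
  #3 SA[3]=5  'abdccadbadbabd'
  #4 SA[4]=2  'acdabdccadbadbabd'
  #5 SA[5]=13  'adbabd'
  #6 SA[6]=10  'adbadbabd'
  #7 SA[7]=15  'babd'
  #8 SA[8]=12  'badbabd'
  #9 SA[9]=17  'bd'
  #10 SA[10]=6  'bdccadbadbabd'
  #11 SA[11]=9  'cadbadbabd'
  #12 SA[12]=8  'ccadbadbabd'
  #13 SA[13]=3  'cdabdccadbadbabd'
  #14 SA[14]=18  'd'
  #15 SA[15]=4  'dabdccadbadbabd'
  #16 SA[16]=14  'dbabd'
  #17 SA[17]=11  'dbadbabd'
  #18 SA[18]=7  'dccadbadbabd'

SA = [0, 1, 16, 5, 2, 13, 10, 15, 12, 17, 6, 9, 8, 3, 18, 4, 14, 11, 7]
i: (SA[i-1],SA[i]) lcp shared
  1: (0,1) 2 'aa'
  2: (1,16) 1 'a'
  3: (16,5) 3 'abd'
  4: (5,2) 1 'a'
  5: (2,13) 1 'a'
  6: (13,10) 4 'adba'
  7: (10,15) 0 ''
  8: (15,12) 2 'ba'
  9: (12,17) 1 'b'
  10: (17,6) 2 'bd'
  11: (6,9) 0 ''
  12: (9,8) 1 'c'
  13: (8,3) 1 'c'
  14: (3,18) 0 ''
  15: (18,4) 1 'd'
  16: (4,14) 1 'd'
  17: (14,11) 3 'dba'
  18: (11,7) 1 'd'

n(n+1)/2 = 19·20/2 = 190
Σ LCP = 0 + 2 + 1 + 3 + 1 + 1 + 4 + 0 + 2 + 1 + 2 + 0 + 1 + 1 + 0 + 1 + 1 + 3 + 1 = 25
distinct = 190 − 25 = 165

165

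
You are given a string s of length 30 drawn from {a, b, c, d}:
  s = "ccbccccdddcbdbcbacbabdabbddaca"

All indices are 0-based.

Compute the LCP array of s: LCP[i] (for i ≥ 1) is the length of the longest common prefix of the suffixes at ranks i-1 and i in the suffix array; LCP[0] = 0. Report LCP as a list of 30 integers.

[0, 1, 2, 1, 2, 0, 2, 1, 1, 2, 1, 2, 2, 0, 1, 3, 2, 2, 1, 2, 3, 2, 1, 0, 2, 1, 1, 1, 2, 2]

rank→(start, suffix):
  0 → (29, 'a')
  1 → (22, 'abbddaca')
  2 → (19, 'abdabbddaca')
  3 → (27, 'aca')
  4 → (16, 'acbabdabbddaca')
  5 → (18, 'babdabbddaca')
  6 → (15, 'bacbabdabbddaca')
  7 → (23, 'bbddaca')
  8 → (13, 'bcbacbabdabbddaca')
  9 → (2, 'bccccdddcbdbcbacbabdabbddaca')
  10 → (20, 'bdabbddaca')
  11 → (11, 'bdbcbacbabdabbddaca')
  12 → (24, 'bddaca')
  13 → (28, 'ca')
  14 → (17, 'cbabdabbddaca')
  15 → (14, 'cbacbabdabbddaca')
  16 → (1, 'cbccccdddcbdbcbacbabdabbddaca')
  17 → (10, 'cbdbcbacbabdabbddaca')
  18 → (0, 'ccbccccdddcbdbcbacbabdabbddaca')
  19 → (3, 'ccccdddcbdbcbacbabdabbddaca')
  20 → (4, 'cccdddcbdbcbacbabdabbddaca')
  21 → (5, 'ccdddcbdbcbacbabdabbddaca')
  22 → (6, 'cdddcbdbcbacbabdabbddaca')
  23 → (21, 'dabbddaca')
  24 → (26, 'daca')
  25 → (12, 'dbcbacbabdabbddaca')
  26 → (9, 'dcbdbcbacbabdabbddaca')
  27 → (25, 'ddaca')
  28 → (8, 'ddcbdbcbacbabdabbddaca')
  29 → (7, 'dddcbdbcbacbabdabbddaca')

SA = [29, 22, 19, 27, 16, 18, 15, 23, 13, 2, 20, 11, 24, 28, 17, 14, 1, 10, 0, 3, 4, 5, 6, 21, 26, 12, 9, 25, 8, 7]
[i] adj suffixes → lcp
  [1] 29/22 → 1 ('a')
  [2] 22/19 → 2 ('ab')
  [3] 19/27 → 1 ('a')
  [4] 27/16 → 2 ('ac')
  [5] 16/18 → 0 ('')
  [6] 18/15 → 2 ('ba')
  [7] 15/23 → 1 ('b')
  [8] 23/13 → 1 ('b')
  [9] 13/2 → 2 ('bc')
  [10] 2/20 → 1 ('b')
  [11] 20/11 → 2 ('bd')
  [12] 11/24 → 2 ('bd')
  [13] 24/28 → 0 ('')
  [14] 28/17 → 1 ('c')
  [15] 17/14 → 3 ('cba')
  [16] 14/1 → 2 ('cb')
  [17] 1/10 → 2 ('cb')
  [18] 10/0 → 1 ('c')
  [19] 0/3 → 2 ('cc')
  [20] 3/4 → 3 ('ccc')
  [21] 4/5 → 2 ('cc')
  [22] 5/6 → 1 ('c')
  [23] 6/21 → 0 ('')
  [24] 21/26 → 2 ('da')
  [25] 26/12 → 1 ('d')
  [26] 12/9 → 1 ('d')
  [27] 9/25 → 1 ('d')
  [28] 25/8 → 2 ('dd')
  [29] 8/7 → 2 ('dd')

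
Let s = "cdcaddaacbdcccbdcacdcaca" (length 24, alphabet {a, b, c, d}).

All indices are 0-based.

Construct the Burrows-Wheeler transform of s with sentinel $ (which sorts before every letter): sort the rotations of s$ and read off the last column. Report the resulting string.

rank  rotation                   last
    0  $cdcaddaacbdcccbdcacdcaca  a
    1  a$cdcaddaacbdcccbdcacdcac  c
    2  aacbdcccbdcacdcaca$cdcadd  d
    3  aca$cdcaddaacbdcccbdcacdc  c
    4  acbdcccbdcacdcaca$cdcadda  a
    5  acdcaca$cdcaddaacbdcccbdc  c
    6  addaacbdcccbdcacdcaca$cdc  c
    7  bdcacdcaca$cdcaddaacbdccc  c
    8  bdcccbdcacdcaca$cdcaddaac  c
    9  ca$cdcaddaacbdcccbdcacdca  a
   10  caca$cdcaddaacbdcccbdcacd  d
   11  cacdcaca$cdcaddaacbdcccbd  d
   12  caddaacbdcccbdcacdcaca$cd  d
   13  cbdcacdcaca$cdcaddaacbdcc  c
   14  cbdcccbdcacdcaca$cdcaddaa  a
   15  ccbdcacdcaca$cdcaddaacbdc  c
   16  cccbdcacdcaca$cdcaddaacbd  d
   17  cdcaca$cdcaddaacbdcccbdca  a
   18  cdcaddaacbdcccbdcacdcaca$  $
   19  daacbdcccbdcacdcaca$cdcad  d
   20  dcaca$cdcaddaacbdcccbdcac  c
   21  dcacdcaca$cdcaddaacbdcccb  b
   22  dcaddaacbdcccbdcacdcaca$c  c
   23  dcccbdcacdcaca$cdcaddaacb  b
   24  ddaacbdcccbdcacdcaca$cdca  a

acdcaccccadddcacda$dcbcba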